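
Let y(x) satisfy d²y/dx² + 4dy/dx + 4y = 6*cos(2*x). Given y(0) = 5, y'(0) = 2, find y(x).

y = 5*exp(-2*x) + 3*sin(2*x)/4 + 21*x*exp(-2*x)/2

Characteristic equation r² + 4r + 4 = 0 has discriminant (4)² - 4·(4) = 0, so r = -2 is a repeated root.
Hence y_h = (C1 + C2*x)*exp(-2*x).
Try y_p = A*cos(2*x) + B*sin(2*x). Substituting and equating the coefficients of cos(2x) and sin(2x) gives A = 0, B = 3/4, so y_p = 3*sin(2*x)/4.
General solution: y = 3*sin(2*x)/4 + C1*exp(-2*x) + C2*x*exp(-2*x).
Apply the initial conditions: y(0) = C1 = 5 and y'(0) = 3/2 + C2 - 2*C1 = 2. Solving gives C1 = 5, C2 = 21/2.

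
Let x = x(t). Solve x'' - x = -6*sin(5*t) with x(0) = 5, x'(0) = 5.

Characteristic equation r² - 1 = 0 factors as (r + 1)(r - 1) = 0, so r = -1, 1.
Hence x_h = C1*exp(-t) + C2*exp(t).
Try x_p = A*cos(5*t) + B*sin(5*t). Substituting and equating the coefficients of cos(5t) and sin(5t) gives A = 0, B = 3/13, so x_p = 3*sin(5*t)/13.
General solution: x = 3*sin(5*t)/13 + C1*exp(-t) + C2*exp(t).
Apply the initial conditions: x(0) = C1 + C2 = 5 and x'(0) = 15/13 + C2 - C1 = 5. Solving gives C1 = 15/26, C2 = 115/26.

x = 3*sin(5*t)/13 + 15*exp(-t)/26 + 115*exp(t)/26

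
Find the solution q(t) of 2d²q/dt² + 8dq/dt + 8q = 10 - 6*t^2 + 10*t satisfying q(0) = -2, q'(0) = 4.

q = -9/8 - 7*exp(-2*t)/8 - 3*t**2/4 + 11*t/4 - t*exp(-2*t)/2

Divide through by 2: q'' + 4q' + 4q = 5 - 3*t^2 + 5*t.
Characteristic equation r² + 4r + 4 = 0 has discriminant (4)² - 4·(4) = 0, so r = -2 is a repeated root.
Hence q_h = (C1 + C2*t)*exp(-2*t).
For the particular solution try q_p = A0 + A1*t + A2*t^2. Substituting and matching coefficients of each power of t gives A0 = -9/8, A1 = 11/4, A2 = -3/4, so q_p = -9/8 - 3*t^2/4 + 11*t/4.
General solution: q = -9/8 - 3*t^2/4 + 11*t/4 + C1*exp(-2*t) + C2*t*exp(-2*t).
Apply the initial conditions: q(0) = -9/8 + C1 = -2 and q'(0) = 11/4 + C2 - 2*C1 = 4. Solving gives C1 = -7/8, C2 = -1/2.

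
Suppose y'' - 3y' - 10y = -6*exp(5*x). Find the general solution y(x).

Characteristic equation r² - 3r - 10 = 0 factors as (r - 5)(r + 2) = 0, so r = 5, -2.
Hence y_h = C1*exp(5*x) + C2*exp(-2*x).
Since exp(5*x) solves the homogeneous equation (r = 5 is a root of multiplicity 1), multiply the trial by x. Try y_p = A*x*exp(5*x). Substituting into the equation and dividing by exp(5*x) gives A = -6/7, so y_p = -6*x*exp(5*x)/7.

y = C1*exp(5*x) + C2*exp(-2*x) - 6*x*exp(5*x)/7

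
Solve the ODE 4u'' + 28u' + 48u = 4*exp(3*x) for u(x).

u = exp(3*x)/42 + C1*exp(-4*x) + C2*exp(-3*x)

Divide through by 4: u'' + 7u' + 12u = exp(3*x).
Characteristic equation r² + 7r + 12 = 0 factors as (r + 4)(r + 3) = 0, so r = -4, -3.
Hence u_h = C1*exp(-4*x) + C2*exp(-3*x).
Try u_p = A*exp(3*x). Substituting into the equation and dividing by exp(3*x) gives A = 1/42, so u_p = exp(3*x)/42.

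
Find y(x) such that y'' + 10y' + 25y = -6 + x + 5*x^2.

Characteristic equation r² + 10r + 25 = 0 has discriminant (10)² - 4·(25) = 0, so r = -5 is a repeated root.
Hence y_h = (C1 + C2*x)*exp(-5*x).
For the particular solution try y_p = A0 + A1*x + A2*x^2. Substituting and matching coefficients of each power of x gives A0 = -26/125, A1 = -3/25, A2 = 1/5, so y_p = -26/125 - 3*x/25 + x^2/5.

y = -26/125 - 3*x/25 + x**2/5 + C1*exp(-5*x) + C2*x*exp(-5*x)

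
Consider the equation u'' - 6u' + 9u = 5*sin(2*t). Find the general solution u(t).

u = 25*sin(2*t)/169 + 60*cos(2*t)/169 + C1*exp(3*t) + C2*t*exp(3*t)

Characteristic equation r² - 6r + 9 = 0 has discriminant (-6)² - 4·(9) = 0, so r = 3 is a repeated root.
Hence u_h = (C1 + C2*t)*exp(3*t).
Try u_p = A*cos(2*t) + B*sin(2*t). Substituting and equating the coefficients of cos(2t) and sin(2t) gives A = 60/169, B = 25/169, so u_p = 25*sin(2*t)/169 + 60*cos(2*t)/169.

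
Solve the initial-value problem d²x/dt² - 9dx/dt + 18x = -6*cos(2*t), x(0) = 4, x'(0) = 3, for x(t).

x = -33*exp(6*t)/10 - 21*cos(2*t)/130 + 27*sin(2*t)/130 + 97*exp(3*t)/13

Characteristic equation r² - 9r + 18 = 0 factors as (r - 6)(r - 3) = 0, so r = 6, 3.
Hence x_h = C1*exp(6*t) + C2*exp(3*t).
Try x_p = A*cos(2*t) + B*sin(2*t). Substituting and equating the coefficients of cos(2t) and sin(2t) gives A = -21/130, B = 27/130, so x_p = -21*cos(2*t)/130 + 27*sin(2*t)/130.
General solution: x = -21*cos(2*t)/130 + 27*sin(2*t)/130 + C1*exp(6*t) + C2*exp(3*t).
Apply the initial conditions: x(0) = -21/130 + C1 + C2 = 4 and x'(0) = 27/65 + 3*C2 + 6*C1 = 3. Solving gives C1 = -33/10, C2 = 97/13.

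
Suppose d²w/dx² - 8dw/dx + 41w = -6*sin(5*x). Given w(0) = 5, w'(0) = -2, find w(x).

Characteristic equation r² - 8r + 41 = 0 has discriminant (-8)² - 4·(41) = -100 < 0, so r = 4 ± 5i.
Hence w_h = C1*cos(5*x)*exp(4*x) + C2*exp(4*x)*sin(5*x).
Try w_p = A*cos(5*x) + B*sin(5*x). Substituting and equating the coefficients of cos(5x) and sin(5x) gives A = -15/116, B = -3/58, so w_p = -15*cos(5*x)/116 - 3*sin(5*x)/58.
General solution: w = -15*cos(5*x)/116 - 3*sin(5*x)/58 + C1*cos(5*x)*exp(4*x) + C2*exp(4*x)*sin(5*x).
Apply the initial conditions: w(0) = -15/116 + C1 = 5 and w'(0) = -15/58 + 4*C1 + 5*C2 = -2. Solving gives C1 = 595/116, C2 = -1291/290.

w = -15*cos(5*x)/116 - 3*sin(5*x)/58 - 1291*exp(4*x)*sin(5*x)/290 + 595*cos(5*x)*exp(4*x)/116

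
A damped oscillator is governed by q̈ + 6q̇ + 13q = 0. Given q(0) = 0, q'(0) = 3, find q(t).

q = 3*exp(-3*t)*sin(2*t)/2

Characteristic equation r² + 6r + 13 = 0 has discriminant (6)² - 4·(13) = -16 < 0, so r = -3 ± 2i.
Hence q_h = C1*cos(2*t)*exp(-3*t) + C2*exp(-3*t)*sin(2*t).
Apply the initial conditions: q(0) = C1 = 0 and q'(0) = -3*C1 + 2*C2 = 3. Solving gives C1 = 0, C2 = 3/2.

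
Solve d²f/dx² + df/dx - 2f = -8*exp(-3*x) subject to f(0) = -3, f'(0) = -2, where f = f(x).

Characteristic equation r² + r - 2 = 0 factors as (r - 1)(r + 2) = 0, so r = 1, -2.
Hence f_h = C1*exp(x) + C2*exp(-2*x).
Try f_p = A*exp(-3*x). Substituting into the equation and dividing by exp(-3*x) gives A = -2, so f_p = -2*exp(-3*x).
General solution: f = -2*exp(-3*x) + C1*exp(x) + C2*exp(-2*x).
Apply the initial conditions: f(0) = -2 + C1 + C2 = -3 and f'(0) = 6 + C1 - 2*C2 = -2. Solving gives C1 = -10/3, C2 = 7/3.

f = -2*exp(-3*x) - 10*exp(x)/3 + 7*exp(-2*x)/3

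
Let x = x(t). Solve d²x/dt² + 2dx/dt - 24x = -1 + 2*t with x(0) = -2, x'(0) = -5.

x = 5/144 - 137*exp(4*t)/80 - 29*exp(-6*t)/90 - t/12

Characteristic equation r² + 2r - 24 = 0 factors as (r - 4)(r + 6) = 0, so r = 4, -6.
Hence x_h = C1*exp(4*t) + C2*exp(-6*t).
For the particular solution try x_p = A0 + A1*t. Substituting and matching coefficients of each power of t gives A0 = 5/144, A1 = -1/12, so x_p = 5/144 - t/12.
General solution: x = 5/144 - t/12 + C1*exp(4*t) + C2*exp(-6*t).
Apply the initial conditions: x(0) = 5/144 + C1 + C2 = -2 and x'(0) = -1/12 - 6*C2 + 4*C1 = -5. Solving gives C1 = -137/80, C2 = -29/90.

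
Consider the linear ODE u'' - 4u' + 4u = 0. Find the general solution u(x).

Characteristic equation r² - 4r + 4 = 0 has discriminant (-4)² - 4·(4) = 0, so r = 2 is a repeated root.
Hence u_h = (C1 + C2*x)*exp(2*x).

u = C1*exp(2*x) + C2*x*exp(2*x)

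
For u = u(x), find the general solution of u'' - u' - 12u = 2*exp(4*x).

Characteristic equation r² - r - 12 = 0 factors as (r + 3)(r - 4) = 0, so r = -3, 4.
Hence u_h = C1*exp(-3*x) + C2*exp(4*x).
Since exp(4*x) solves the homogeneous equation (r = 4 is a root of multiplicity 1), multiply the trial by x. Try u_p = A*x*exp(4*x). Substituting into the equation and dividing by exp(4*x) gives A = 2/7, so u_p = 2*x*exp(4*x)/7.

u = C1*exp(-3*x) + C2*exp(4*x) + 2*x*exp(4*x)/7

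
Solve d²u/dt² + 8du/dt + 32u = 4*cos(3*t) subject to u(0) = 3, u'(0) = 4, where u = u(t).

Characteristic equation r² + 8r + 32 = 0 has discriminant (8)² - 4·(32) = -64 < 0, so r = -4 ± 4i.
Hence u_h = C1*cos(4*t)*exp(-4*t) + C2*exp(-4*t)*sin(4*t).
Try u_p = A*cos(3*t) + B*sin(3*t). Substituting and equating the coefficients of cos(3t) and sin(3t) gives A = 92/1105, B = 96/1105, so u_p = 92*cos(3*t)/1105 + 96*sin(3*t)/1105.
General solution: u = 92*cos(3*t)/1105 + 96*sin(3*t)/1105 + C1*cos(4*t)*exp(-4*t) + C2*exp(-4*t)*sin(4*t).
Apply the initial conditions: u(0) = 92/1105 + C1 = 3 and u'(0) = 288/1105 - 4*C1 + 4*C2 = 4. Solving gives C1 = 3223/1105, C2 = 4256/1105.

u = 92*cos(3*t)/1105 + 96*sin(3*t)/1105 + 3223*cos(4*t)*exp(-4*t)/1105 + 4256*exp(-4*t)*sin(4*t)/1105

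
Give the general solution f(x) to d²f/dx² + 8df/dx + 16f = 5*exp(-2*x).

Characteristic equation r² + 8r + 16 = 0 has discriminant (8)² - 4·(16) = 0, so r = -4 is a repeated root.
Hence f_h = (C1 + C2*x)*exp(-4*x).
Try f_p = A*exp(-2*x). Substituting into the equation and dividing by exp(-2*x) gives A = 5/4, so f_p = 5*exp(-2*x)/4.

f = 5*exp(-2*x)/4 + C1*exp(-4*x) + C2*x*exp(-4*x)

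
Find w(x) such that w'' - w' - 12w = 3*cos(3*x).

Characteristic equation r² - r - 12 = 0 factors as (r - 4)(r + 3) = 0, so r = 4, -3.
Hence w_h = C1*exp(4*x) + C2*exp(-3*x).
Try w_p = A*cos(3*x) + B*sin(3*x). Substituting and equating the coefficients of cos(3x) and sin(3x) gives A = -7/50, B = -1/50, so w_p = -7*cos(3*x)/50 - sin(3*x)/50.

w = -7*cos(3*x)/50 - sin(3*x)/50 + C1*exp(4*x) + C2*exp(-3*x)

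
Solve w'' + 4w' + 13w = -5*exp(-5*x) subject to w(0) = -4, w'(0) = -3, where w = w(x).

Characteristic equation r² + 4r + 13 = 0 has discriminant (4)² - 4·(13) = -36 < 0, so r = -2 ± 3i.
Hence w_h = C1*cos(3*x)*exp(-2*x) + C2*exp(-2*x)*sin(3*x).
Try w_p = A*exp(-5*x). Substituting into the equation and dividing by exp(-5*x) gives A = -5/18, so w_p = -5*exp(-5*x)/18.
General solution: w = -5*exp(-5*x)/18 + C1*cos(3*x)*exp(-2*x) + C2*exp(-2*x)*sin(3*x).
Apply the initial conditions: w(0) = -5/18 + C1 = -4 and w'(0) = 25/18 - 2*C1 + 3*C2 = -3. Solving gives C1 = -67/18, C2 = -71/18.

w = -5*exp(-5*x)/18 - 71*exp(-2*x)*sin(3*x)/18 - 67*cos(3*x)*exp(-2*x)/18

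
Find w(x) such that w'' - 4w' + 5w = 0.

Characteristic equation r² - 4r + 5 = 0 has discriminant (-4)² - 4·(5) = -4 < 0, so r = 2 ± i.
Hence w_h = C1*cos(x)*exp(2*x) + C2*exp(2*x)*sin(x).

w = C1*cos(x)*exp(2*x) + C2*exp(2*x)*sin(x)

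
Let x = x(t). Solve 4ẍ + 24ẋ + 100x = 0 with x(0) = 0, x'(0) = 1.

x = exp(-3*t)*sin(4*t)/4

Divide through by 4: x'' + 6x' + 25x = 0.
Characteristic equation r² + 6r + 25 = 0 has discriminant (6)² - 4·(25) = -64 < 0, so r = -3 ± 4i.
Hence x_h = C1*cos(4*t)*exp(-3*t) + C2*exp(-3*t)*sin(4*t).
Apply the initial conditions: x(0) = C1 = 0 and x'(0) = -3*C1 + 4*C2 = 1. Solving gives C1 = 0, C2 = 1/4.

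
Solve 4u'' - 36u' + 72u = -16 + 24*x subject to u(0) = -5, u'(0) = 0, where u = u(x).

Divide through by 4: u'' - 9u' + 18u = -4 + 6*x.
Characteristic equation r² - 9r + 18 = 0 factors as (r - 3)(r - 6) = 0, so r = 3, 6.
Hence u_h = C1*exp(3*x) + C2*exp(6*x).
For the particular solution try u_p = A0 + A1*x. Substituting and matching coefficients of each power of x gives A0 = -1/18, A1 = 1/3, so u_p = -1/18 + x/3.
General solution: u = -1/18 + x/3 + C1*exp(3*x) + C2*exp(6*x).
Apply the initial conditions: u(0) = -1/18 + C1 + C2 = -5 and u'(0) = 1/3 + 3*C1 + 6*C2 = 0. Solving gives C1 = -88/9, C2 = 29/6.

u = -1/18 - 88*exp(3*x)/9 + x/3 + 29*exp(6*x)/6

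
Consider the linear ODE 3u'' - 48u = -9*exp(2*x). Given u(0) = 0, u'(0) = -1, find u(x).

Divide through by 3: u'' - 16u = -3*exp(2*x).
Characteristic equation r² - 16 = 0 factors as (r + 4)(r - 4) = 0, so r = -4, 4.
Hence u_h = C1*exp(-4*x) + C2*exp(4*x).
Try u_p = A*exp(2*x). Substituting into the equation and dividing by exp(2*x) gives A = 1/4, so u_p = exp(2*x)/4.
General solution: u = exp(2*x)/4 + C1*exp(-4*x) + C2*exp(4*x).
Apply the initial conditions: u(0) = 1/4 + C1 + C2 = 0 and u'(0) = 1/2 - 4*C1 + 4*C2 = -1. Solving gives C1 = 1/16, C2 = -5/16.

u = -5*exp(4*x)/16 + exp(2*x)/4 + exp(-4*x)/16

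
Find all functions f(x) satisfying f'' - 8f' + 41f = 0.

f = C1*cos(5*x)*exp(4*x) + C2*exp(4*x)*sin(5*x)

Characteristic equation r² - 8r + 41 = 0 has discriminant (-8)² - 4·(41) = -100 < 0, so r = 4 ± 5i.
Hence f_h = C1*cos(5*x)*exp(4*x) + C2*exp(4*x)*sin(5*x).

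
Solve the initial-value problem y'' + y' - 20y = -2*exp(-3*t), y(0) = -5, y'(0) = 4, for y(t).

y = -149*exp(4*t)/63 - 25*exp(-5*t)/9 + exp(-3*t)/7

Characteristic equation r² + r - 20 = 0 factors as (r + 5)(r - 4) = 0, so r = -5, 4.
Hence y_h = C1*exp(-5*t) + C2*exp(4*t).
Try y_p = A*exp(-3*t). Substituting into the equation and dividing by exp(-3*t) gives A = 1/7, so y_p = exp(-3*t)/7.
General solution: y = exp(-3*t)/7 + C1*exp(-5*t) + C2*exp(4*t).
Apply the initial conditions: y(0) = 1/7 + C1 + C2 = -5 and y'(0) = -3/7 - 5*C1 + 4*C2 = 4. Solving gives C1 = -25/9, C2 = -149/63.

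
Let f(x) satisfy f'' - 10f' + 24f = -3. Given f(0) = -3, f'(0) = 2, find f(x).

Characteristic equation r² - 10r + 24 = 0 factors as (r - 4)(r - 6) = 0, so r = 4, 6.
Hence f_h = C1*exp(4*x) + C2*exp(6*x).
For the particular solution try f_p = A0. Substituting and matching coefficients of each power of x gives A0 = -1/8, so f_p = -1/8.
General solution: f = -1/8 + C1*exp(4*x) + C2*exp(6*x).
Apply the initial conditions: f(0) = -1/8 + C1 + C2 = -3 and f'(0) = 4*C1 + 6*C2 = 2. Solving gives C1 = -77/8, C2 = 27/4.

f = -1/8 - 77*exp(4*x)/8 + 27*exp(6*x)/4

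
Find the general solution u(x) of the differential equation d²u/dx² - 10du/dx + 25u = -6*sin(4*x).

Characteristic equation r² - 10r + 25 = 0 has discriminant (-10)² - 4·(25) = 0, so r = 5 is a repeated root.
Hence u_h = (C1 + C2*x)*exp(5*x).
Try u_p = A*cos(4*x) + B*sin(4*x). Substituting and equating the coefficients of cos(4x) and sin(4x) gives A = -240/1681, B = -54/1681, so u_p = -240*cos(4*x)/1681 - 54*sin(4*x)/1681.

u = -240*cos(4*x)/1681 - 54*sin(4*x)/1681 + C1*exp(5*x) + C2*x*exp(5*x)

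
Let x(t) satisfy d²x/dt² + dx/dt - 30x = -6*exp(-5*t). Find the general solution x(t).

x = 3*exp(-5*t)/5 + C1*exp(-6*t) + C2*exp(5*t)

Characteristic equation r² + r - 30 = 0 factors as (r + 6)(r - 5) = 0, so r = -6, 5.
Hence x_h = C1*exp(-6*t) + C2*exp(5*t).
Try x_p = A*exp(-5*t). Substituting into the equation and dividing by exp(-5*t) gives A = 3/5, so x_p = 3*exp(-5*t)/5.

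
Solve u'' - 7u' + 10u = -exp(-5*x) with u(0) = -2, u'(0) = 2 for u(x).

u = -83*exp(2*x)/21 - exp(-5*x)/70 + 59*exp(5*x)/30

Characteristic equation r² - 7r + 10 = 0 factors as (r - 5)(r - 2) = 0, so r = 5, 2.
Hence u_h = C1*exp(5*x) + C2*exp(2*x).
Try u_p = A*exp(-5*x). Substituting into the equation and dividing by exp(-5*x) gives A = -1/70, so u_p = -exp(-5*x)/70.
General solution: u = -exp(-5*x)/70 + C1*exp(5*x) + C2*exp(2*x).
Apply the initial conditions: u(0) = -1/70 + C1 + C2 = -2 and u'(0) = 1/14 + 2*C2 + 5*C1 = 2. Solving gives C1 = 59/30, C2 = -83/21.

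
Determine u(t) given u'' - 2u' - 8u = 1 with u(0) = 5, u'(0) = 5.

u = -1/8 + 31*exp(-2*t)/12 + 61*exp(4*t)/24

Characteristic equation r² - 2r - 8 = 0 factors as (r + 2)(r - 4) = 0, so r = -2, 4.
Hence u_h = C1*exp(-2*t) + C2*exp(4*t).
For the particular solution try u_p = A0. Substituting and matching coefficients of each power of t gives A0 = -1/8, so u_p = -1/8.
General solution: u = -1/8 + C1*exp(-2*t) + C2*exp(4*t).
Apply the initial conditions: u(0) = -1/8 + C1 + C2 = 5 and u'(0) = -2*C1 + 4*C2 = 5. Solving gives C1 = 31/12, C2 = 61/24.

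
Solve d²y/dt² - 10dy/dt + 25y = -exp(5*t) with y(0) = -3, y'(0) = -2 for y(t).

Characteristic equation r² - 10r + 25 = 0 has discriminant (-10)² - 4·(25) = 0, so r = 5 is a repeated root.
Hence y_h = (C1 + C2*t)*exp(5*t).
Since exp(5*t) solves the homogeneous equation (r = 5 is a root of multiplicity 2), multiply the trial by t^2. Try y_p = A*t^2*exp(5*t). Substituting into the equation and dividing by exp(5*t) gives A = -1/2, so y_p = -t^2*exp(5*t)/2.
General solution: y = C1*exp(5*t) - t^2*exp(5*t)/2 + C2*t*exp(5*t).
Apply the initial conditions: y(0) = C1 = -3 and y'(0) = C2 + 5*C1 = -2. Solving gives C1 = -3, C2 = 13.

y = -3*exp(5*t) + 13*t*exp(5*t) - t**2*exp(5*t)/2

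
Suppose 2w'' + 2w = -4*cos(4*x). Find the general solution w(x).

Divide through by 2: w'' + w = -2*cos(4*x).
Characteristic equation r² + 1 = 0 has discriminant (0)² - 4·(1) = -4 < 0, so r = ± i.
Hence w_h = C1*cos(x) + C2*sin(x).
Try w_p = A*cos(4*x) + B*sin(4*x). Substituting and equating the coefficients of cos(4x) and sin(4x) gives A = 2/15, B = 0, so w_p = 2*cos(4*x)/15.

w = 2*cos(4*x)/15 + C1*cos(x) + C2*sin(x)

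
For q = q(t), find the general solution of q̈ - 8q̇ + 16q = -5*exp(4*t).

q = C1*exp(4*t) - 5*t**2*exp(4*t)/2 + C2*t*exp(4*t)

Characteristic equation r² - 8r + 16 = 0 has discriminant (-8)² - 4·(16) = 0, so r = 4 is a repeated root.
Hence q_h = (C1 + C2*t)*exp(4*t).
Since exp(4*t) solves the homogeneous equation (r = 4 is a root of multiplicity 2), multiply the trial by t^2. Try q_p = A*t^2*exp(4*t). Substituting into the equation and dividing by exp(4*t) gives A = -5/2, so q_p = -5*t^2*exp(4*t)/2.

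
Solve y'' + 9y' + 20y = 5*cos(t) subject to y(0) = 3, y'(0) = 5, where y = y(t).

Characteristic equation r² + 9r + 20 = 0 factors as (r + 5)(r + 4) = 0, so r = -5, -4.
Hence y_h = C1*exp(-5*t) + C2*exp(-4*t).
Try y_p = A*cos(t) + B*sin(t). Substituting and equating the coefficients of cos(t) and sin(t) gives A = 95/442, B = 45/442, so y_p = 45*sin(t)/442 + 95*cos(t)/442.
General solution: y = 45*sin(t)/442 + 95*cos(t)/442 + C1*exp(-5*t) + C2*exp(-4*t).
Apply the initial conditions: y(0) = 95/442 + C1 + C2 = 3 and y'(0) = 45/442 - 5*C1 - 4*C2 = 5. Solving gives C1 = -417/26, C2 = 320/17.

y = -417*exp(-5*t)/26 + 45*sin(t)/442 + 95*cos(t)/442 + 320*exp(-4*t)/17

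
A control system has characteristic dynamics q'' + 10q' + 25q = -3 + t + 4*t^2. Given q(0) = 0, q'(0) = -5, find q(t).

q = -61/625 - 11*t/125 + 4*t**2/25 + 61*exp(-5*t)/625 - 553*t*exp(-5*t)/125

Characteristic equation r² + 10r + 25 = 0 has discriminant (10)² - 4·(25) = 0, so r = -5 is a repeated root.
Hence q_h = (C1 + C2*t)*exp(-5*t).
For the particular solution try q_p = A0 + A1*t + A2*t^2. Substituting and matching coefficients of each power of t gives A0 = -61/625, A1 = -11/125, A2 = 4/25, so q_p = -61/625 - 11*t/125 + 4*t^2/25.
General solution: q = -61/625 - 11*t/125 + 4*t^2/25 + C1*exp(-5*t) + C2*t*exp(-5*t).
Apply the initial conditions: q(0) = -61/625 + C1 = 0 and q'(0) = -11/125 + C2 - 5*C1 = -5. Solving gives C1 = 61/625, C2 = -553/125.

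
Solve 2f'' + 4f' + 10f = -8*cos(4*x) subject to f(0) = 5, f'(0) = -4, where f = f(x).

Divide through by 2: f'' + 2f' + 5f = -4*cos(4*x).
Characteristic equation r² + 2r + 5 = 0 has discriminant (2)² - 4·(5) = -16 < 0, so r = -1 ± 2i.
Hence f_h = C1*cos(2*x)*exp(-x) + C2*exp(-x)*sin(2*x).
Try f_p = A*cos(4*x) + B*sin(4*x). Substituting and equating the coefficients of cos(4x) and sin(4x) gives A = 44/185, B = -32/185, so f_p = -32*sin(4*x)/185 + 44*cos(4*x)/185.
General solution: f = -32*sin(4*x)/185 + 44*cos(4*x)/185 + C1*cos(2*x)*exp(-x) + C2*exp(-x)*sin(2*x).
Apply the initial conditions: f(0) = 44/185 + C1 = 5 and f'(0) = -128/185 - C1 + 2*C2 = -4. Solving gives C1 = 881/185, C2 = 269/370.

f = -32*sin(4*x)/185 + 44*cos(4*x)/185 + 269*exp(-x)*sin(2*x)/370 + 881*cos(2*x)*exp(-x)/185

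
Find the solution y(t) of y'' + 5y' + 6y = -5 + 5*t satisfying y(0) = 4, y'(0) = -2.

y = -55/36 - 74*exp(-3*t)/9 + 5*t/6 + 55*exp(-2*t)/4

Characteristic equation r² + 5r + 6 = 0 factors as (r + 3)(r + 2) = 0, so r = -3, -2.
Hence y_h = C1*exp(-3*t) + C2*exp(-2*t).
For the particular solution try y_p = A0 + A1*t. Substituting and matching coefficients of each power of t gives A0 = -55/36, A1 = 5/6, so y_p = -55/36 + 5*t/6.
General solution: y = -55/36 + 5*t/6 + C1*exp(-3*t) + C2*exp(-2*t).
Apply the initial conditions: y(0) = -55/36 + C1 + C2 = 4 and y'(0) = 5/6 - 3*C1 - 2*C2 = -2. Solving gives C1 = -74/9, C2 = 55/4.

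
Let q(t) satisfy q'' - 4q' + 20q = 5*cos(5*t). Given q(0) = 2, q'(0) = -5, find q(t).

Characteristic equation r² - 4r + 20 = 0 has discriminant (-4)² - 4·(20) = -64 < 0, so r = 2 ± 4i.
Hence q_h = C1*cos(4*t)*exp(2*t) + C2*exp(2*t)*sin(4*t).
Try q_p = A*cos(5*t) + B*sin(5*t). Substituting and equating the coefficients of cos(5t) and sin(5t) gives A = -1/17, B = -4/17, so q_p = -4*sin(5*t)/17 - cos(5*t)/17.
General solution: q = -4*sin(5*t)/17 - cos(5*t)/17 + C1*cos(4*t)*exp(2*t) + C2*exp(2*t)*sin(4*t).
Apply the initial conditions: q(0) = -1/17 + C1 = 2 and q'(0) = -20/17 + 2*C1 + 4*C2 = -5. Solving gives C1 = 35/17, C2 = -135/68.

q = -4*sin(5*t)/17 - cos(5*t)/17 - 135*exp(2*t)*sin(4*t)/68 + 35*cos(4*t)*exp(2*t)/17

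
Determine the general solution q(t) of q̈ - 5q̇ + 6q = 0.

Characteristic equation r² - 5r + 6 = 0 factors as (r - 3)(r - 2) = 0, so r = 3, 2.
Hence q_h = C1*exp(3*t) + C2*exp(2*t).

q = C1*exp(3*t) + C2*exp(2*t)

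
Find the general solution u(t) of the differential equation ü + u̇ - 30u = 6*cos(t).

u = -93*cos(t)/481 + 3*sin(t)/481 + C1*exp(-6*t) + C2*exp(5*t)

Characteristic equation r² + r - 30 = 0 factors as (r + 6)(r - 5) = 0, so r = -6, 5.
Hence u_h = C1*exp(-6*t) + C2*exp(5*t).
Try u_p = A*cos(t) + B*sin(t). Substituting and equating the coefficients of cos(t) and sin(t) gives A = -93/481, B = 3/481, so u_p = -93*cos(t)/481 + 3*sin(t)/481.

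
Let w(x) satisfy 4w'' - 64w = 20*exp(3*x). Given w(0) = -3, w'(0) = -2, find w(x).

Divide through by 4: w'' - 16w = 5*exp(3*x).
Characteristic equation r² - 16 = 0 factors as (r - 4)(r + 4) = 0, so r = 4, -4.
Hence w_h = C1*exp(4*x) + C2*exp(-4*x).
Try w_p = A*exp(3*x). Substituting into the equation and dividing by exp(3*x) gives A = -5/7, so w_p = -5*exp(3*x)/7.
General solution: w = -5*exp(3*x)/7 + C1*exp(4*x) + C2*exp(-4*x).
Apply the initial conditions: w(0) = -5/7 + C1 + C2 = -3 and w'(0) = -15/7 - 4*C2 + 4*C1 = -2. Solving gives C1 = -9/8, C2 = -65/56.

w = -65*exp(-4*x)/56 - 9*exp(4*x)/8 - 5*exp(3*x)/7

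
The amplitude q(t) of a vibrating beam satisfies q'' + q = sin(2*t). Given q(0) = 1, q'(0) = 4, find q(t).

Characteristic equation r² + 1 = 0 has discriminant (0)² - 4·(1) = -4 < 0, so r = ± i.
Hence q_h = C1*cos(t) + C2*sin(t).
Try q_p = A*cos(2*t) + B*sin(2*t). Substituting and equating the coefficients of cos(2t) and sin(2t) gives A = 0, B = -1/3, so q_p = -sin(2*t)/3.
General solution: q = -sin(2*t)/3 + C1*cos(t) + C2*sin(t).
Apply the initial conditions: q(0) = C1 = 1 and q'(0) = -2/3 + C2 = 4. Solving gives C1 = 1, C2 = 14/3.

q = -sin(2*t)/3 + 14*sin(t)/3 + cos(t)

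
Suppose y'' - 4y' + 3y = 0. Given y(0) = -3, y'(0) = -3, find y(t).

y = -3*exp(t)

Characteristic equation r² - 4r + 3 = 0 factors as (r - 3)(r - 1) = 0, so r = 3, 1.
Hence y_h = C1*exp(3*t) + C2*exp(t).
Apply the initial conditions: y(0) = C1 + C2 = -3 and y'(0) = C2 + 3*C1 = -3. Solving gives C1 = 0, C2 = -3.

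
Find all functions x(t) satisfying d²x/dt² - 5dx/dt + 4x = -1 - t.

Characteristic equation r² - 5r + 4 = 0 factors as (r - 1)(r - 4) = 0, so r = 1, 4.
Hence x_h = C1*exp(t) + C2*exp(4*t).
For the particular solution try x_p = A0 + A1*t. Substituting and matching coefficients of each power of t gives A0 = -9/16, A1 = -1/4, so x_p = -9/16 - t/4.

x = -9/16 - t/4 + C1*exp(t) + C2*exp(4*t)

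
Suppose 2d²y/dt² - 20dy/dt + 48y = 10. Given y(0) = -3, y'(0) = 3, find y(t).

y = 5/24 - 89*exp(4*t)/8 + 95*exp(6*t)/12

Divide through by 2: y'' - 10y' + 24y = 5.
Characteristic equation r² - 10r + 24 = 0 factors as (r - 6)(r - 4) = 0, so r = 6, 4.
Hence y_h = C1*exp(6*t) + C2*exp(4*t).
For the particular solution try y_p = A0. Substituting and matching coefficients of each power of t gives A0 = 5/24, so y_p = 5/24.
General solution: y = 5/24 + C1*exp(6*t) + C2*exp(4*t).
Apply the initial conditions: y(0) = 5/24 + C1 + C2 = -3 and y'(0) = 4*C2 + 6*C1 = 3. Solving gives C1 = 95/12, C2 = -89/8.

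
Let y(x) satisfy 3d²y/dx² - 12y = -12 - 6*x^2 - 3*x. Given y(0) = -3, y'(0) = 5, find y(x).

Divide through by 3: y'' - 4y = -4 - x - 2*x^2.
Characteristic equation r² - 4 = 0 factors as (r - 2)(r + 2) = 0, so r = 2, -2.
Hence y_h = C1*exp(2*x) + C2*exp(-2*x).
For the particular solution try y_p = A0 + A1*x + A2*x^2. Substituting and matching coefficients of each power of x gives A0 = 5/4, A1 = 1/4, A2 = 1/2, so y_p = 5/4 + x^2/2 + x/4.
General solution: y = 5/4 + x^2/2 + x/4 + C1*exp(2*x) + C2*exp(-2*x).
Apply the initial conditions: y(0) = 5/4 + C1 + C2 = -3 and y'(0) = 1/4 - 2*C2 + 2*C1 = 5. Solving gives C1 = -15/16, C2 = -53/16.

y = 5/4 + x**2/2 - 53*exp(-2*x)/16 - 15*exp(2*x)/16 + x/4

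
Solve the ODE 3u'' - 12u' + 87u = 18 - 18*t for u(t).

u = 150/841 - 6*t/29 + C1*cos(5*t)*exp(2*t) + C2*exp(2*t)*sin(5*t)

Divide through by 3: u'' - 4u' + 29u = 6 - 6*t.
Characteristic equation r² - 4r + 29 = 0 has discriminant (-4)² - 4·(29) = -100 < 0, so r = 2 ± 5i.
Hence u_h = C1*cos(5*t)*exp(2*t) + C2*exp(2*t)*sin(5*t).
For the particular solution try u_p = A0 + A1*t. Substituting and matching coefficients of each power of t gives A0 = 150/841, A1 = -6/29, so u_p = 150/841 - 6*t/29.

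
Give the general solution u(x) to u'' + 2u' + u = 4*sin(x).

u = -2*cos(x) + C1*exp(-x) + C2*x*exp(-x)

Characteristic equation r² + 2r + 1 = 0 has discriminant (2)² - 4·(1) = 0, so r = -1 is a repeated root.
Hence u_h = (C1 + C2*x)*exp(-x).
Try u_p = A*cos(x) + B*sin(x). Substituting and equating the coefficients of cos(x) and sin(x) gives A = -2, B = 0, so u_p = -2*cos(x).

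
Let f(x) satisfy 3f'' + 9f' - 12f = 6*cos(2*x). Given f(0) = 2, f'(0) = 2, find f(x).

f = -4*cos(2*x)/25 + 2*exp(-4*x)/25 + 3*sin(2*x)/25 + 52*exp(x)/25

Divide through by 3: f'' + 3f' - 4f = 2*cos(2*x).
Characteristic equation r² + 3r - 4 = 0 factors as (r + 4)(r - 1) = 0, so r = -4, 1.
Hence f_h = C1*exp(-4*x) + C2*exp(x).
Try f_p = A*cos(2*x) + B*sin(2*x). Substituting and equating the coefficients of cos(2x) and sin(2x) gives A = -4/25, B = 3/25, so f_p = -4*cos(2*x)/25 + 3*sin(2*x)/25.
General solution: f = -4*cos(2*x)/25 + 3*sin(2*x)/25 + C1*exp(-4*x) + C2*exp(x).
Apply the initial conditions: f(0) = -4/25 + C1 + C2 = 2 and f'(0) = 6/25 + C2 - 4*C1 = 2. Solving gives C1 = 2/25, C2 = 52/25.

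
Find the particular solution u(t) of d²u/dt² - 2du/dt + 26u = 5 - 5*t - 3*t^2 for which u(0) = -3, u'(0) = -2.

Characteristic equation r² - 2r + 26 = 0 has discriminant (-2)² - 4·(26) = -100 < 0, so r = 1 ± 5i.
Hence u_h = C1*cos(5*t)*exp(t) + C2*exp(t)*sin(5*t).
For the particular solution try u_p = A0 + A1*t + A2*t^2. Substituting and matching coefficients of each power of t gives A0 = 813/4394, A1 = -71/338, A2 = -3/26, so u_p = 813/4394 - 71*t/338 - 3*t^2/26.
General solution: u = 813/4394 - 71*t/338 - 3*t^2/26 + C1*cos(5*t)*exp(t) + C2*exp(t)*sin(5*t).
Apply the initial conditions: u(0) = 813/4394 + C1 = -3 and u'(0) = -71/338 + C1 + 5*C2 = -2. Solving gives C1 = -13995/4394, C2 = 613/2197.

u = 813/4394 - 71*t/338 - 3*t**2/26 - 13995*cos(5*t)*exp(t)/4394 + 613*exp(t)*sin(5*t)/2197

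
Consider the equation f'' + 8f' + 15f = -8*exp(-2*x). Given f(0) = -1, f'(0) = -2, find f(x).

Characteristic equation r² + 8r + 15 = 0 factors as (r + 3)(r + 5) = 0, so r = -3, -5.
Hence f_h = C1*exp(-3*x) + C2*exp(-5*x).
Try f_p = A*exp(-2*x). Substituting into the equation and dividing by exp(-2*x) gives A = -8/3, so f_p = -8*exp(-2*x)/3.
General solution: f = -8*exp(-2*x)/3 + C1*exp(-3*x) + C2*exp(-5*x).
Apply the initial conditions: f(0) = -8/3 + C1 + C2 = -1 and f'(0) = 16/3 - 5*C2 - 3*C1 = -2. Solving gives C1 = 1/2, C2 = 7/6.

f = exp(-3*x)/2 - 8*exp(-2*x)/3 + 7*exp(-5*x)/6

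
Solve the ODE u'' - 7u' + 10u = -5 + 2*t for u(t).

u = -9/25 + t/5 + C1*exp(2*t) + C2*exp(5*t)

Characteristic equation r² - 7r + 10 = 0 factors as (r - 2)(r - 5) = 0, so r = 2, 5.
Hence u_h = C1*exp(2*t) + C2*exp(5*t).
For the particular solution try u_p = A0 + A1*t. Substituting and matching coefficients of each power of t gives A0 = -9/25, A1 = 1/5, so u_p = -9/25 + t/5.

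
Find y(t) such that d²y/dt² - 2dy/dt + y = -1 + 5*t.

y = 9 + 5*t + C1*exp(t) + C2*t*exp(t)

Characteristic equation r² - 2r + 1 = 0 has discriminant (-2)² - 4·(1) = 0, so r = 1 is a repeated root.
Hence y_h = (C1 + C2*t)*exp(t).
For the particular solution try y_p = A0 + A1*t. Substituting and matching coefficients of each power of t gives A0 = 9, A1 = 5, so y_p = 9 + 5*t.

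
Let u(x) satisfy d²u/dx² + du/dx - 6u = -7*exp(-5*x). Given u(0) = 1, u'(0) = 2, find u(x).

u = -exp(-5*x)/2 + 4*exp(2*x)/5 + 7*exp(-3*x)/10

Characteristic equation r² + r - 6 = 0 factors as (r - 2)(r + 3) = 0, so r = 2, -3.
Hence u_h = C1*exp(2*x) + C2*exp(-3*x).
Try u_p = A*exp(-5*x). Substituting into the equation and dividing by exp(-5*x) gives A = -1/2, so u_p = -exp(-5*x)/2.
General solution: u = -exp(-5*x)/2 + C1*exp(2*x) + C2*exp(-3*x).
Apply the initial conditions: u(0) = -1/2 + C1 + C2 = 1 and u'(0) = 5/2 - 3*C2 + 2*C1 = 2. Solving gives C1 = 4/5, C2 = 7/10.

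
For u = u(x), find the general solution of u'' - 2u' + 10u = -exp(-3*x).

Characteristic equation r² - 2r + 10 = 0 has discriminant (-2)² - 4·(10) = -36 < 0, so r = 1 ± 3i.
Hence u_h = C1*cos(3*x)*exp(x) + C2*exp(x)*sin(3*x).
Try u_p = A*exp(-3*x). Substituting into the equation and dividing by exp(-3*x) gives A = -1/25, so u_p = -exp(-3*x)/25.

u = -exp(-3*x)/25 + C1*cos(3*x)*exp(x) + C2*exp(x)*sin(3*x)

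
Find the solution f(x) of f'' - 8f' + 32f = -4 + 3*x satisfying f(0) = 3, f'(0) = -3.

f = -13/128 + 3*x/32 - 31*exp(4*x)*sin(4*x)/8 + 397*cos(4*x)*exp(4*x)/128

Characteristic equation r² - 8r + 32 = 0 has discriminant (-8)² - 4·(32) = -64 < 0, so r = 4 ± 4i.
Hence f_h = C1*cos(4*x)*exp(4*x) + C2*exp(4*x)*sin(4*x).
For the particular solution try f_p = A0 + A1*x. Substituting and matching coefficients of each power of x gives A0 = -13/128, A1 = 3/32, so f_p = -13/128 + 3*x/32.
General solution: f = -13/128 + 3*x/32 + C1*cos(4*x)*exp(4*x) + C2*exp(4*x)*sin(4*x).
Apply the initial conditions: f(0) = -13/128 + C1 = 3 and f'(0) = 3/32 + 4*C1 + 4*C2 = -3. Solving gives C1 = 397/128, C2 = -31/8.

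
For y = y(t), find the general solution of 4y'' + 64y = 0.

Divide through by 4: y'' + 16y = 0.
Characteristic equation r² + 16 = 0 has discriminant (0)² - 4·(16) = -64 < 0, so r = ± 4i.
Hence y_h = C1*cos(4*t) + C2*sin(4*t).

y = C1*cos(4*t) + C2*sin(4*t)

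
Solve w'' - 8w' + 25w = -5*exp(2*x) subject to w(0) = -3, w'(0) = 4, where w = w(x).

w = -5*exp(2*x)/13 - 34*cos(3*x)*exp(4*x)/13 + 66*exp(4*x)*sin(3*x)/13

Characteristic equation r² - 8r + 25 = 0 has discriminant (-8)² - 4·(25) = -36 < 0, so r = 4 ± 3i.
Hence w_h = C1*cos(3*x)*exp(4*x) + C2*exp(4*x)*sin(3*x).
Try w_p = A*exp(2*x). Substituting into the equation and dividing by exp(2*x) gives A = -5/13, so w_p = -5*exp(2*x)/13.
General solution: w = -5*exp(2*x)/13 + C1*cos(3*x)*exp(4*x) + C2*exp(4*x)*sin(3*x).
Apply the initial conditions: w(0) = -5/13 + C1 = -3 and w'(0) = -10/13 + 3*C2 + 4*C1 = 4. Solving gives C1 = -34/13, C2 = 66/13.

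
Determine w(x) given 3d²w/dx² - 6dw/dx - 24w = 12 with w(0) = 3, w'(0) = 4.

Divide through by 3: w'' - 2w' - 8w = 4.
Characteristic equation r² - 2r - 8 = 0 factors as (r + 2)(r - 4) = 0, so r = -2, 4.
Hence w_h = C1*exp(-2*x) + C2*exp(4*x).
For the particular solution try w_p = A0. Substituting and matching coefficients of each power of x gives A0 = -1/2, so w_p = -1/2.
General solution: w = -1/2 + C1*exp(-2*x) + C2*exp(4*x).
Apply the initial conditions: w(0) = -1/2 + C1 + C2 = 3 and w'(0) = -2*C1 + 4*C2 = 4. Solving gives C1 = 5/3, C2 = 11/6.

w = -1/2 + 5*exp(-2*x)/3 + 11*exp(4*x)/6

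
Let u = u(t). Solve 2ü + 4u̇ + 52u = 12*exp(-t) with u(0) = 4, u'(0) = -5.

u = 6*exp(-t)/25 - exp(-t)*sin(5*t)/5 + 94*cos(5*t)*exp(-t)/25

Divide through by 2: u'' + 2u' + 26u = 6*exp(-t).
Characteristic equation r² + 2r + 26 = 0 has discriminant (2)² - 4·(26) = -100 < 0, so r = -1 ± 5i.
Hence u_h = C1*cos(5*t)*exp(-t) + C2*exp(-t)*sin(5*t).
Try u_p = A*exp(-t). Substituting into the equation and dividing by exp(-t) gives A = 6/25, so u_p = 6*exp(-t)/25.
General solution: u = 6*exp(-t)/25 + C1*cos(5*t)*exp(-t) + C2*exp(-t)*sin(5*t).
Apply the initial conditions: u(0) = 6/25 + C1 = 4 and u'(0) = -6/25 - C1 + 5*C2 = -5. Solving gives C1 = 94/25, C2 = -1/5.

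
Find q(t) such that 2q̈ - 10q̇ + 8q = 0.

q = C1*exp(4*t) + C2*exp(t)

Divide through by 2: q'' - 5q' + 4q = 0.
Characteristic equation r² - 5r + 4 = 0 factors as (r - 4)(r - 1) = 0, so r = 4, 1.
Hence q_h = C1*exp(4*t) + C2*exp(t).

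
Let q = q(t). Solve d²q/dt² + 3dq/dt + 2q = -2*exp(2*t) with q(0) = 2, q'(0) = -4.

Characteristic equation r² + 3r + 2 = 0 factors as (r + 1)(r + 2) = 0, so r = -1, -2.
Hence q_h = C1*exp(-t) + C2*exp(-2*t).
Try q_p = A*exp(2*t). Substituting into the equation and dividing by exp(2*t) gives A = -1/6, so q_p = -exp(2*t)/6.
General solution: q = -exp(2*t)/6 + C1*exp(-t) + C2*exp(-2*t).
Apply the initial conditions: q(0) = -1/6 + C1 + C2 = 2 and q'(0) = -1/3 - C1 - 2*C2 = -4. Solving gives C1 = 2/3, C2 = 3/2.

q = -exp(2*t)/6 + 2*exp(-t)/3 + 3*exp(-2*t)/2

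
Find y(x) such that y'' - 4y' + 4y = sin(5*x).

Characteristic equation r² - 4r + 4 = 0 has discriminant (-4)² - 4·(4) = 0, so r = 2 is a repeated root.
Hence y_h = (C1 + C2*x)*exp(2*x).
Try y_p = A*cos(5*x) + B*sin(5*x). Substituting and equating the coefficients of cos(5x) and sin(5x) gives A = 20/841, B = -21/841, so y_p = -21*sin(5*x)/841 + 20*cos(5*x)/841.

y = -21*sin(5*x)/841 + 20*cos(5*x)/841 + C1*exp(2*x) + C2*x*exp(2*x)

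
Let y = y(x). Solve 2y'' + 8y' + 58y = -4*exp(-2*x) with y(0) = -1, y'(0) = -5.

Divide through by 2: y'' + 4y' + 29y = -2*exp(-2*x).
Characteristic equation r² + 4r + 29 = 0 has discriminant (4)² - 4·(29) = -100 < 0, so r = -2 ± 5i.
Hence y_h = C1*cos(5*x)*exp(-2*x) + C2*exp(-2*x)*sin(5*x).
Try y_p = A*exp(-2*x). Substituting into the equation and dividing by exp(-2*x) gives A = -2/25, so y_p = -2*exp(-2*x)/25.
General solution: y = -2*exp(-2*x)/25 + C1*cos(5*x)*exp(-2*x) + C2*exp(-2*x)*sin(5*x).
Apply the initial conditions: y(0) = -2/25 + C1 = -1 and y'(0) = 4/25 - 2*C1 + 5*C2 = -5. Solving gives C1 = -23/25, C2 = -7/5.

y = -2*exp(-2*x)/25 - 23*cos(5*x)*exp(-2*x)/25 - 7*exp(-2*x)*sin(5*x)/5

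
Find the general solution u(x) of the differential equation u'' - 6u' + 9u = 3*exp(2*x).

Characteristic equation r² - 6r + 9 = 0 has discriminant (-6)² - 4·(9) = 0, so r = 3 is a repeated root.
Hence u_h = (C1 + C2*x)*exp(3*x).
Try u_p = A*exp(2*x). Substituting into the equation and dividing by exp(2*x) gives A = 3, so u_p = 3*exp(2*x).

u = 3*exp(2*x) + C1*exp(3*x) + C2*x*exp(3*x)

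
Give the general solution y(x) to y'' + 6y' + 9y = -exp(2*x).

Characteristic equation r² + 6r + 9 = 0 has discriminant (6)² - 4·(9) = 0, so r = -3 is a repeated root.
Hence y_h = (C1 + C2*x)*exp(-3*x).
Try y_p = A*exp(2*x). Substituting into the equation and dividing by exp(2*x) gives A = -1/25, so y_p = -exp(2*x)/25.

y = -exp(2*x)/25 + C1*exp(-3*x) + C2*x*exp(-3*x)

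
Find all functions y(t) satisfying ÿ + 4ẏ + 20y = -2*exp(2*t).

y = -exp(2*t)/16 + C1*cos(4*t)*exp(-2*t) + C2*exp(-2*t)*sin(4*t)

Characteristic equation r² + 4r + 20 = 0 has discriminant (4)² - 4·(20) = -64 < 0, so r = -2 ± 4i.
Hence y_h = C1*cos(4*t)*exp(-2*t) + C2*exp(-2*t)*sin(4*t).
Try y_p = A*exp(2*t). Substituting into the equation and dividing by exp(2*t) gives A = -1/16, so y_p = -exp(2*t)/16.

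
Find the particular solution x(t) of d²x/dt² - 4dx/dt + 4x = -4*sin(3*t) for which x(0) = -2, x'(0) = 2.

Characteristic equation r² - 4r + 4 = 0 has discriminant (-4)² - 4·(4) = 0, so r = 2 is a repeated root.
Hence x_h = (C1 + C2*t)*exp(2*t).
Try x_p = A*cos(3*t) + B*sin(3*t). Substituting and equating the coefficients of cos(3t) and sin(3t) gives A = -48/169, B = 20/169, so x_p = -48*cos(3*t)/169 + 20*sin(3*t)/169.
General solution: x = -48*cos(3*t)/169 + 20*sin(3*t)/169 + C1*exp(2*t) + C2*t*exp(2*t).
Apply the initial conditions: x(0) = -48/169 + C1 = -2 and x'(0) = 60/169 + C2 + 2*C1 = 2. Solving gives C1 = -290/169, C2 = 66/13.

x = -290*exp(2*t)/169 - 48*cos(3*t)/169 + 20*sin(3*t)/169 + 66*t*exp(2*t)/13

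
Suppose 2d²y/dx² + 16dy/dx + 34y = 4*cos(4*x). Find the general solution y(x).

y = 2*cos(4*x)/1025 + 64*sin(4*x)/1025 + C1*cos(x)*exp(-4*x) + C2*exp(-4*x)*sin(x)

Divide through by 2: y'' + 8y' + 17y = 2*cos(4*x).
Characteristic equation r² + 8r + 17 = 0 has discriminant (8)² - 4·(17) = -4 < 0, so r = -4 ± i.
Hence y_h = C1*cos(x)*exp(-4*x) + C2*exp(-4*x)*sin(x).
Try y_p = A*cos(4*x) + B*sin(4*x). Substituting and equating the coefficients of cos(4x) and sin(4x) gives A = 2/1025, B = 64/1025, so y_p = 2*cos(4*x)/1025 + 64*sin(4*x)/1025.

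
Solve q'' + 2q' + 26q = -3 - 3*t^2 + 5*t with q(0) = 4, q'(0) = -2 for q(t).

q = -539/4394 - 3*t**2/26 + 71*t/338 + 4202*exp(-t)*sin(5*t)/10985 + 18115*cos(5*t)*exp(-t)/4394

Characteristic equation r² + 2r + 26 = 0 has discriminant (2)² - 4·(26) = -100 < 0, so r = -1 ± 5i.
Hence q_h = C1*cos(5*t)*exp(-t) + C2*exp(-t)*sin(5*t).
For the particular solution try q_p = A0 + A1*t + A2*t^2. Substituting and matching coefficients of each power of t gives A0 = -539/4394, A1 = 71/338, A2 = -3/26, so q_p = -539/4394 - 3*t^2/26 + 71*t/338.
General solution: q = -539/4394 - 3*t^2/26 + 71*t/338 + C1*cos(5*t)*exp(-t) + C2*exp(-t)*sin(5*t).
Apply the initial conditions: q(0) = -539/4394 + C1 = 4 and q'(0) = 71/338 - C1 + 5*C2 = -2. Solving gives C1 = 18115/4394, C2 = 4202/10985.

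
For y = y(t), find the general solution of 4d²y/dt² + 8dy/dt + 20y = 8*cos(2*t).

Divide through by 4: y'' + 2y' + 5y = 2*cos(2*t).
Characteristic equation r² + 2r + 5 = 0 has discriminant (2)² - 4·(5) = -16 < 0, so r = -1 ± 2i.
Hence y_h = C1*cos(2*t)*exp(-t) + C2*exp(-t)*sin(2*t).
Try y_p = A*cos(2*t) + B*sin(2*t). Substituting and equating the coefficients of cos(2t) and sin(2t) gives A = 2/17, B = 8/17, so y_p = 2*cos(2*t)/17 + 8*sin(2*t)/17.

y = 2*cos(2*t)/17 + 8*sin(2*t)/17 + C1*cos(2*t)*exp(-t) + C2*exp(-t)*sin(2*t)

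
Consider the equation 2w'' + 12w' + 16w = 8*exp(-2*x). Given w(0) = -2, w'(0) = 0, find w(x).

Divide through by 2: w'' + 6w' + 8w = 4*exp(-2*x).
Characteristic equation r² + 6r + 8 = 0 factors as (r + 4)(r + 2) = 0, so r = -4, -2.
Hence w_h = C1*exp(-4*x) + C2*exp(-2*x).
Since exp(-2*x) solves the homogeneous equation (r = -2 is a root of multiplicity 1), multiply the trial by x. Try w_p = A*x*exp(-2*x). Substituting into the equation and dividing by exp(-2*x) gives A = 2, so w_p = 2*x*exp(-2*x).
General solution: w = C1*exp(-4*x) + C2*exp(-2*x) + 2*x*exp(-2*x).
Apply the initial conditions: w(0) = C1 + C2 = -2 and w'(0) = 2 - 4*C1 - 2*C2 = 0. Solving gives C1 = 3, C2 = -5.

w = -5*exp(-2*x) + 3*exp(-4*x) + 2*x*exp(-2*x)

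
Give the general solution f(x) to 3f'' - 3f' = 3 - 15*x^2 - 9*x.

f = C2 + 12*x + 5*x**3/3 + 13*x**2/2 + C1*exp(x)

Divide through by 3: f'' - f' = 1 - 5*x^2 - 3*x.
Characteristic equation r² - r = 0 factors as (r - 1)r = 0, so r = 1, 0.
Hence f_h = C1*exp(x) + C2.
Since 0 is a characteristic root (multiplicity 1), multiply the polynomial trial by x: try f_p = x*(A0 + A1*x + A2*x^2). Substituting and matching coefficients of each power of x gives A0 = 12, A1 = 13/2, A2 = 5/3, so f_p = 12*x + 5*x^3/3 + 13*x^2/2.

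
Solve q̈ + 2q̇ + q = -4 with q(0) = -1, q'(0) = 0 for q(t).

Characteristic equation r² + 2r + 1 = 0 has discriminant (2)² - 4·(1) = 0, so r = -1 is a repeated root.
Hence q_h = (C1 + C2*t)*exp(-t).
For the particular solution try q_p = A0. Substituting and matching coefficients of each power of t gives A0 = -4, so q_p = -4.
General solution: q = -4 + C1*exp(-t) + C2*t*exp(-t).
Apply the initial conditions: q(0) = -4 + C1 = -1 and q'(0) = C2 - C1 = 0. Solving gives C1 = 3, C2 = 3.

q = -4 + 3*exp(-t) + 3*t*exp(-t)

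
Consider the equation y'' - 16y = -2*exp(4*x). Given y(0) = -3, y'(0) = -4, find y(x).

Characteristic equation r² - 16 = 0 factors as (r - 4)(r + 4) = 0, so r = 4, -4.
Hence y_h = C1*exp(4*x) + C2*exp(-4*x).
Since exp(4*x) solves the homogeneous equation (r = 4 is a root of multiplicity 1), multiply the trial by x. Try y_p = A*x*exp(4*x). Substituting into the equation and dividing by exp(4*x) gives A = -1/4, so y_p = -x*exp(4*x)/4.
General solution: y = C1*exp(4*x) + C2*exp(-4*x) - x*exp(4*x)/4.
Apply the initial conditions: y(0) = C1 + C2 = -3 and y'(0) = -1/4 - 4*C2 + 4*C1 = -4. Solving gives C1 = -63/32, C2 = -33/32.

y = -63*exp(4*x)/32 - 33*exp(-4*x)/32 - x*exp(4*x)/4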